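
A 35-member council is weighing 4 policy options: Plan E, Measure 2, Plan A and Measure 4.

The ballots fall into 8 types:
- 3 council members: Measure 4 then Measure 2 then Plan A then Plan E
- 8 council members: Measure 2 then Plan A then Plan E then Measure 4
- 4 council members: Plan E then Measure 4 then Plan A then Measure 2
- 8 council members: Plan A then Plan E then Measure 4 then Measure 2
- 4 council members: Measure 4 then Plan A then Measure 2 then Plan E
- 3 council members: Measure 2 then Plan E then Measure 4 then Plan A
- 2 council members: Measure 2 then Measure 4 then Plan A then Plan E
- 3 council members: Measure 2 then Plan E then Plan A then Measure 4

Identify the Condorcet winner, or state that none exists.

none

Pairwise majorities:
Plan E vs Measure 2: Measure 2 wins 23–12.
Plan E–Plan A: Plan A 25–10.
Plan E vs Measure 4: Plan E, 26–9.
Measure 2 vs Plan A: Measure 2 wins 19–16.
Measure 2 vs Measure 4: 16 to 19, Measure 4.
Plan A vs Measure 4: Plan A is ranked higher on 8+8+3 = 19 ballots, Measure 4 on 16. Plan A wins 19–16.
Each option drops at least one matchup (Plan E loses to Measure 2; Measure 2 loses to Measure 4; Plan A loses to Measure 2; Measure 4 loses to Plan E); the cycle Plan E beats Measure 4 beats Measure 2 beats Plan E rules out a Condorcet winner.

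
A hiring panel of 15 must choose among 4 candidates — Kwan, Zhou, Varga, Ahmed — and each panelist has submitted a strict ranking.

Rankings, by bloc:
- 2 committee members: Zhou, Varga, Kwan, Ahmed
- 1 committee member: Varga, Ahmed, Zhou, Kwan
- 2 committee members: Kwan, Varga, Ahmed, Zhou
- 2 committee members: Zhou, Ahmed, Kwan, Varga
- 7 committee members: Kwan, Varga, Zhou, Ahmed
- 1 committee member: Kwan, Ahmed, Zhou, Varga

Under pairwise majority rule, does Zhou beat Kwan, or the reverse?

Ballots ranking Zhou above Kwan: 2 + 1 + 2 = 5.
Ballots ranking Kwan above Zhou: 15 − 5 = 10.
Kwan wins the head-to-head 10–5.

Kwan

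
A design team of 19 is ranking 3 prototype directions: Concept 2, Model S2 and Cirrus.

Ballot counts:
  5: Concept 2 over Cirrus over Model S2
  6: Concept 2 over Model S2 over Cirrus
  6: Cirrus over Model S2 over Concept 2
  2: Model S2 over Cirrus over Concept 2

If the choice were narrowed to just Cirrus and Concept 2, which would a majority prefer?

Ballots ranking Cirrus above Concept 2: 6 + 2 = 8.
Ballots ranking Concept 2 above Cirrus: 19 − 8 = 11.
Concept 2 wins the head-to-head 11–8.

Concept 2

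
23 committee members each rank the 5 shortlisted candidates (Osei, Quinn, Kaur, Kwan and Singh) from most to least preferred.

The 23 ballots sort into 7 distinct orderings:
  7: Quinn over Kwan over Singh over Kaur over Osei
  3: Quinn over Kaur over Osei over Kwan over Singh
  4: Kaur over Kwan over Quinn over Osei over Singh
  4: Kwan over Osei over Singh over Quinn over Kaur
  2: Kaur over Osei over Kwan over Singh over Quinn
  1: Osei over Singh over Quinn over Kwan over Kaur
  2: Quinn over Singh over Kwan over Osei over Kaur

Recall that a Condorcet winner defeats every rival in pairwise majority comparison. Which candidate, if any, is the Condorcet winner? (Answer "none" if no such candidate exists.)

Head-to-head results (23 committee members):
Osei vs Quinn: Quinn wins 16–7.
Osei vs Kaur: 4+1+2 = 7 for Osei, 16 for Kaur — Kaur by 16–7.
Osei vs Kwan: 6 to 17, Kwan.
Osei–Singh: Osei 14–9.
Quinn–Kaur: Quinn 17–6.
Quinn–Kwan: Quinn 13–10.
Quinn vs Singh: Quinn wins 16–7.
Kaur–Kwan: Kwan 14–9.
Kaur vs Singh: Kaur is ranked higher on 3+4+2 = 9 ballots, Singh on 14. Singh wins 14–9.
Kwan vs Singh: Kwan wins 20–3.
Only Quinn has no losses; Quinn is the Condorcet winner.

Quinn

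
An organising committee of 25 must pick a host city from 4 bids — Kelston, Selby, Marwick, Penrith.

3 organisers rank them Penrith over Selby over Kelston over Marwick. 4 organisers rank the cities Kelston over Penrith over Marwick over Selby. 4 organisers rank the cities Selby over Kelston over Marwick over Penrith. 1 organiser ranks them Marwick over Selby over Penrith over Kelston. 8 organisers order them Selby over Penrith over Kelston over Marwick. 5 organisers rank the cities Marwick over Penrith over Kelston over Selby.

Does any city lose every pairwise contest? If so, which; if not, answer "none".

Head-to-head results (25 organisers):
Kelston vs Selby: Selby, 16–9.
Kelston vs Marwick: Kelston is ranked higher on 3+4+4+8 = 19 ballots, Marwick on 6. Kelston wins 19–6.
Kelston vs Penrith: 8 to 17, Penrith.
Selby vs Marwick: Selby preferred on 3+4+8 = 15 ballots; Selby wins 15–10.
Selby vs Penrith: Selby, 13–12.
Marwick vs Penrith: Marwick preferred on 4+1+5 = 10 ballots; Penrith wins 15–10.
Marwick loses to every other city — it is the Condorcet loser.

Marwick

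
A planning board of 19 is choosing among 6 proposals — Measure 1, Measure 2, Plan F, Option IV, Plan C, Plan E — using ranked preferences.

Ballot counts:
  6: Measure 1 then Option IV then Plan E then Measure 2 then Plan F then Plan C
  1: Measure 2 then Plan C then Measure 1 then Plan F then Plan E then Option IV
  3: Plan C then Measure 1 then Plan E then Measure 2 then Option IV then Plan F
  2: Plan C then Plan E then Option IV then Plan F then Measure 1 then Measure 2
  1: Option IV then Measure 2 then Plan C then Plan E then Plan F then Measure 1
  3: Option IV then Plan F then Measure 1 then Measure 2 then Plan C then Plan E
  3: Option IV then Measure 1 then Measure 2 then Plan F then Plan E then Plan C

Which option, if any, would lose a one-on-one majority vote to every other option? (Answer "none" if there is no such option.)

none

Head-to-head results (19 council members):
Measure 1 vs Measure 2: 6+3+2+3+3 = 17 for Measure 1, 2 for Measure 2 — Measure 1 by 17–2.
Measure 1–Plan F: Measure 1 13–6.
Measure 1 vs Option IV: Measure 1 preferred on 6+1+3 = 10 ballots; Measure 1 wins 10–9.
Measure 1 vs Plan C: Measure 1 is ranked higher on 6+3+3 = 12 ballots, Plan C on 7. Measure 1 wins 12–7.
Measure 1 vs Plan E: Measure 1 wins 16–3.
Measure 2 vs Plan F: 14 to 5, Measure 2.
Measure 2–Option IV: Option IV 15–4.
Measure 2 vs Plan C: 14 to 5, Measure 2.
Measure 2 vs Plan E: Plan E, 11–8.
Plan F vs Option IV: Plan F is ranked higher on 1 ballot, Option IV on 18. Option IV wins 18–1.
Plan F vs Plan C: 6+3+3 = 12 for Plan F, 7 for Plan C — Plan F by 12–7.
Plan F vs Plan E: Plan E, 12–7.
Option IV vs Plan C: Option IV is ranked higher on 6+1+3+3 = 13 ballots, Plan C on 6. Option IV wins 13–6.
Option IV vs Plan E: 6+1+3+3 = 13 for Option IV, 6 for Plan E — Option IV by 13–6.
Plan C–Plan E: Plan C 10–9.
Every option wins at least one matchup (Measure 1 beats Measure 2; Measure 2 beats Plan F; Plan F beats Plan C; Option IV beats Measure 2; Plan C beats Plan E; Plan E beats Measure 2), so there is no Condorcet loser.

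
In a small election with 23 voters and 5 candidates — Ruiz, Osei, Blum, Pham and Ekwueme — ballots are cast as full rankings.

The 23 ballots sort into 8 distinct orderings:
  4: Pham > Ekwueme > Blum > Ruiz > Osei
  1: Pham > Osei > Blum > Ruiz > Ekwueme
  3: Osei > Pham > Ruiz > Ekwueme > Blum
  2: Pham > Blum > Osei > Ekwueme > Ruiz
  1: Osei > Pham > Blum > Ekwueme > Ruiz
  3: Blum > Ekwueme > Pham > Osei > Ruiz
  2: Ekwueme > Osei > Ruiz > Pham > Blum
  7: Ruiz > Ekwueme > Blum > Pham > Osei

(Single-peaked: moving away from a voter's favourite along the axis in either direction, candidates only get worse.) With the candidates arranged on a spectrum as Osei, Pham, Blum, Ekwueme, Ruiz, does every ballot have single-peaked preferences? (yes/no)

no

Axis positions: Osei=1, Pham=2, Blum=3, Ekwueme=4, Ruiz=5.
Ballot type 1: ranking walks positions 2-4-3-5-1; Ekwueme is ranked above Blum even though Blum lies between Ekwueme and the peak Pham on the axis — preferences dip and rise again. Not single-peaked.
Ballot type 2: ranking walks positions 2-1-3-5-4; Ruiz is ranked above Ekwueme even though Ekwueme lies between Ruiz and the peak Pham on the axis — preferences dip and rise again. Not single-peaked.
Ballot type 3: ranking walks positions 1-2-5-4-3; Ruiz is ranked above Blum even though Blum lies between Ruiz and the peak Osei on the axis — preferences dip and rise again. Not single-peaked.
Ballot type 4 (peak Pham at position 2): ranking walks positions 2-3-1-4-5, expanding outward from the peak — single-peaked.
Ballot type 5 (peak Osei at position 1): ranking walks positions 1-2-3-4-5, expanding outward from the peak — single-peaked.
Ballot type 6 (peak Blum at position 3): ranking walks positions 3-4-2-1-5, expanding outward from the peak — single-peaked.
Ballot type 7: ranking walks positions 4-1-5-2-3; Osei is ranked above Blum even though Blum lies between Osei and the peak Ekwueme on the axis — preferences dip and rise again. Not single-peaked.
Ballot type 8 (peak Ruiz at position 5): ranking walks positions 5-4-3-2-1, expanding outward from the peak — single-peaked.
Ballot type 1 violates single-peakedness, so the profile is not single-peaked on this axis.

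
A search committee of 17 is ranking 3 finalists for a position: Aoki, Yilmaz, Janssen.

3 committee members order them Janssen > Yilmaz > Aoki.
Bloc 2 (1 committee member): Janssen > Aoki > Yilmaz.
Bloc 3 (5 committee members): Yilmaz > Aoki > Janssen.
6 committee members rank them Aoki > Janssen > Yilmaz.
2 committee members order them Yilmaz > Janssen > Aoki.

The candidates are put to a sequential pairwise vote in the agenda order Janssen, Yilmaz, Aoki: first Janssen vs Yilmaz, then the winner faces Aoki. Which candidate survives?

Round 1: Janssen vs Yilmaz — 10–7, Janssen advances.
Round 2: Janssen vs Aoki — 6–11, Aoki advances.
Aoki survives the agenda.

Aoki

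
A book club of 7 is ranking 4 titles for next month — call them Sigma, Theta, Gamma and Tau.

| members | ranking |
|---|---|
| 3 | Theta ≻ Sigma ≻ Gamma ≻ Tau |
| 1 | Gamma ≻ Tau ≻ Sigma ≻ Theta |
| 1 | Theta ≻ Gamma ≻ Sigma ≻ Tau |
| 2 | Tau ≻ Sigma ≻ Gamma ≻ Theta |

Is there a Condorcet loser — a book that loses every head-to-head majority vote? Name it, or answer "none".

Head-to-head results (7 members):
Sigma vs Theta: 3 to 4, Theta.
Sigma vs Gamma: Sigma, 5–2.
Sigma vs Tau: 4 to 3, Sigma.
Theta vs Gamma: Theta is ranked higher on 3+1 = 4 ballots, Gamma on 3. Theta wins 4–3.
Theta vs Tau: 4 to 3, Theta.
Gamma vs Tau: Gamma is ranked higher on 3+1+1 = 5 ballots, Tau on 2. Gamma wins 5–2.
Tau is beaten in every head-to-head and is the Condorcet loser.

Tau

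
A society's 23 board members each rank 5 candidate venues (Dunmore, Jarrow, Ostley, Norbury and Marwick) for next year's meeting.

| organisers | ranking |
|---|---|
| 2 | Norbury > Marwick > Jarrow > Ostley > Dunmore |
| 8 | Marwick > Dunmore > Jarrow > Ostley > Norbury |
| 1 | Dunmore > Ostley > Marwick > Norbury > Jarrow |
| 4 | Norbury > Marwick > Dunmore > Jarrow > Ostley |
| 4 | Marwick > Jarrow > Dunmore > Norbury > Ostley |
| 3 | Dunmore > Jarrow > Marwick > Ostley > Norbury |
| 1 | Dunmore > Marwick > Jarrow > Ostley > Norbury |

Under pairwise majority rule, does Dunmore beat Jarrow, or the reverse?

Dunmore

Ballots ranking Dunmore above Jarrow: 8 + 1 + 4 + 3 + 1 = 17.
Ballots ranking Jarrow above Dunmore: 23 − 17 = 6.
Dunmore wins the head-to-head 17–6.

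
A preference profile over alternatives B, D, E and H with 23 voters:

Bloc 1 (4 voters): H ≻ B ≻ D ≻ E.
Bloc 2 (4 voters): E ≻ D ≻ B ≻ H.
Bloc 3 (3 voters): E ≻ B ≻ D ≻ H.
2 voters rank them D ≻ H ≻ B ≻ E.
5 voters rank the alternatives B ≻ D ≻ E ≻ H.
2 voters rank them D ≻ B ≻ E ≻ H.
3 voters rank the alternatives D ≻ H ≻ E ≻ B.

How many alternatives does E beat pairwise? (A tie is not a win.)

1

E against each rival (23 voters):
E vs B: B, 13–10.
E vs D: E preferred on 4+3 = 7 ballots; D wins 16–7.
E vs H: E preferred on 4+3+5+2 = 14 ballots; E wins 14–9.
E beats H; loses to B, D — 1 pairwise win.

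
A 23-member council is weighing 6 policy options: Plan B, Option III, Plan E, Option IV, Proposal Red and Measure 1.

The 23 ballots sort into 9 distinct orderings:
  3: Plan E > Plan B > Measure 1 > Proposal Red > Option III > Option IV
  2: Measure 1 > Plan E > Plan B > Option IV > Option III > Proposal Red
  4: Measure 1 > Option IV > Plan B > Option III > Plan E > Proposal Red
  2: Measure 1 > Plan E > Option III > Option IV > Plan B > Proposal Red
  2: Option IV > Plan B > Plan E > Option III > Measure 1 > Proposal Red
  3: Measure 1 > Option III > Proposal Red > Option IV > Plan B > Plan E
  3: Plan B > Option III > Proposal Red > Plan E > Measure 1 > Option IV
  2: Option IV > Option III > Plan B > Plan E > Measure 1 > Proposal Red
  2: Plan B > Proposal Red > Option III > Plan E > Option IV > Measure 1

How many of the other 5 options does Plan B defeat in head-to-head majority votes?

4

Plan B against each rival (23 council members):
Plan B vs Option III: 3+2+4+2+3+2 = 16 for Plan B, 7 for Option III — Plan B by 16–7.
Plan B vs Plan E: 4+2+3+3+2+2 = 16 for Plan B, 7 for Plan E — Plan B by 16–7.
Plan B vs Option IV: Option IV, 13–10.
Plan B vs Proposal Red: Plan B wins 20–3.
Plan B vs Measure 1: Plan B preferred on 3+2+3+2+2 = 12 ballots; Plan B wins 12–11.
Plan B beats Option III, Plan E, Proposal Red, Measure 1; loses to Option IV — 4 pairwise wins.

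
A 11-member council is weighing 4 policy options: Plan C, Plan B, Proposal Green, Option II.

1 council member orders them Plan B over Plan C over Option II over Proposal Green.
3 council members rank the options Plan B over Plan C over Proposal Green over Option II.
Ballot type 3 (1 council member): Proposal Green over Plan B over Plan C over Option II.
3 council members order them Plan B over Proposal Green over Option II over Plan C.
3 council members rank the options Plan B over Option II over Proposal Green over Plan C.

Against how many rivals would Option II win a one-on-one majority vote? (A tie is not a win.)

1

Option II against each rival (11 council members):
Option II–Plan C: Option II 6–5.
Option II–Plan B: Plan B 11–0.
Option II vs Proposal Green: 1+3 = 4 for Option II, 7 for Proposal Green — Proposal Green by 7–4.
Option II beats Plan C; loses to Plan B, Proposal Green — 1 pairwise win.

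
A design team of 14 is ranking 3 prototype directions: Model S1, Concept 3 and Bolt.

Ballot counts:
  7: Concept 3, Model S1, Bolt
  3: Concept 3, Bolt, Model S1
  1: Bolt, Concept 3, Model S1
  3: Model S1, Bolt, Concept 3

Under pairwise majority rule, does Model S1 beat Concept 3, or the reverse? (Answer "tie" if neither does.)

Ballots ranking Model S1 above Concept 3: 3.
Ballots ranking Concept 3 above Model S1: 14 − 3 = 11.
Concept 3 wins the head-to-head 11–3.

Concept 3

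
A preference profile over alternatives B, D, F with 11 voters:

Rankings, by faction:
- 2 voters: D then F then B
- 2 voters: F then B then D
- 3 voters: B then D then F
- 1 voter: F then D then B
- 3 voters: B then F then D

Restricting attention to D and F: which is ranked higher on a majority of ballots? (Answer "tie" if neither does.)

Ballots ranking D above F: 2 + 3 = 5.
Ballots ranking F above D: 11 − 5 = 6.
F wins the head-to-head 6–5.

F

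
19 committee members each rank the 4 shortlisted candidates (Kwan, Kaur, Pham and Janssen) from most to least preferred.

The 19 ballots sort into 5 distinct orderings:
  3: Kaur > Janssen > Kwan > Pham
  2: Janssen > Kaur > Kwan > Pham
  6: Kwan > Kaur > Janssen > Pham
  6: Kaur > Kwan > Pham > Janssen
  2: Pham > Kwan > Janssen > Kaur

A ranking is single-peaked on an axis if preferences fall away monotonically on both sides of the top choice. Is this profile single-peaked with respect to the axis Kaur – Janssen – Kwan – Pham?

no

Axis positions: Kaur=1, Janssen=2, Kwan=3, Pham=4.
Cluster 1 (peak Kaur at position 1): ranking walks positions 1-2-3-4, expanding outward from the peak — single-peaked.
Cluster 2 (peak Janssen at position 2): ranking walks positions 2-1-3-4, expanding outward from the peak — single-peaked.
Cluster 3: ranking walks positions 3-1-2-4; Kaur is ranked above Janssen even though Janssen lies between Kaur and the peak Kwan on the axis — preferences dip and rise again. Not single-peaked.
Cluster 4: ranking walks positions 1-3-4-2; Kwan is ranked above Janssen even though Janssen lies between Kwan and the peak Kaur on the axis — preferences dip and rise again. Not single-peaked.
Cluster 5 (peak Pham at position 4): ranking walks positions 4-3-2-1, expanding outward from the peak — single-peaked.
Cluster 3 violates single-peakedness, so the profile is not single-peaked on this axis.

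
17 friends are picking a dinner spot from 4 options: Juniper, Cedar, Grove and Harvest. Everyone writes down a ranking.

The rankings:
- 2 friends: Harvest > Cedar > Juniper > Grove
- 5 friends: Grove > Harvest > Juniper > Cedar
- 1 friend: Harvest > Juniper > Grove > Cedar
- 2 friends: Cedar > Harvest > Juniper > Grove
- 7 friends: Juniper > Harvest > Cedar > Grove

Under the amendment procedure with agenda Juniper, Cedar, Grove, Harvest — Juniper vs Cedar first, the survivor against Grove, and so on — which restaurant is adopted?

Round 1: Juniper vs Cedar — 13–4, Juniper advances.
Round 2: Juniper vs Grove — 12–5, Juniper advances.
Round 3: Juniper vs Harvest — 7–10, Harvest advances.
Harvest survives the agenda.

Harvest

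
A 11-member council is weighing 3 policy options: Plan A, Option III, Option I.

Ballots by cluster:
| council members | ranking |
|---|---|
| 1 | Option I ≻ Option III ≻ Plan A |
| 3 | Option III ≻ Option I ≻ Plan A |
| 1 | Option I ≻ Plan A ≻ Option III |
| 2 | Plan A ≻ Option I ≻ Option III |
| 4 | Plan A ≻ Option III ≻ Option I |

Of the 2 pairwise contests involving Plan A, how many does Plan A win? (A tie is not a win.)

Plan A against each rival (11 council members):
Plan A vs Option III: 7 to 4, Plan A.
Plan A vs Option I: Plan A is ranked higher on 2+4 = 6 ballots, Option I on 5. Plan A wins 6–5.
Plan A beats Option III, Option I — 2 pairwise wins.

2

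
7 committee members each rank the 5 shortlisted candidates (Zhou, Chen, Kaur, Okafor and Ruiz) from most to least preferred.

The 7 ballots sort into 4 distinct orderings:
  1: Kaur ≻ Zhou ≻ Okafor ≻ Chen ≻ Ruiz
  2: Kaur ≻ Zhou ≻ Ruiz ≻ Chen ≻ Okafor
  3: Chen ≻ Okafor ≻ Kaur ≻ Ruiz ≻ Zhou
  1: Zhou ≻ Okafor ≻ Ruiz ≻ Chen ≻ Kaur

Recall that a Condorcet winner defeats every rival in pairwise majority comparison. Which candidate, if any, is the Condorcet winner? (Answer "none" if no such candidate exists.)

none

Check each pair by majority over 7 ballots:
Zhou vs Chen: Zhou wins 4–3.
Zhou vs Kaur: Kaur, 6–1.
Zhou vs Okafor: Zhou, 4–3.
Zhou–Ruiz: Zhou 4–3.
Chen vs Kaur: Chen, 4–3.
Chen vs Okafor: Chen, 5–2.
Chen vs Ruiz: Chen, 4–3.
Kaur–Okafor: Okafor 4–3.
Kaur vs Ruiz: Kaur wins 6–1.
Okafor vs Ruiz: Okafor, 5–2.
Every candidate loses at least once (Zhou loses to Kaur; Chen loses to Zhou; Kaur loses to Chen; Okafor loses to Zhou; Ruiz loses to Zhou). The majority relation contains the cycle Zhou beats Chen beats Kaur beats Zhou, so there is no Condorcet winner.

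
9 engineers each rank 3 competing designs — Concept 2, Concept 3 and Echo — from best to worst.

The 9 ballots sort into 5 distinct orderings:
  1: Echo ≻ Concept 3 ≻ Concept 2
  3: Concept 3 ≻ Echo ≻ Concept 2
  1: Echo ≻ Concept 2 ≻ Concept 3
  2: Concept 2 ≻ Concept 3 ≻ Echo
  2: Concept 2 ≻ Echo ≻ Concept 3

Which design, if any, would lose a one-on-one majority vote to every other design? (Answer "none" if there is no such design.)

none

Pairwise majorities:
Concept 2 vs Concept 3: 5 to 4, Concept 2.
Concept 2 vs Echo: Concept 2 is ranked higher on 2+2 = 4 ballots, Echo on 5. Echo wins 5–4.
Concept 3 vs Echo: Concept 3 preferred on 3+2 = 5 ballots; Concept 3 wins 5–4.
Each design has at least one pairwise win (Concept 2 beats Concept 3; Concept 3 beats Echo; Echo beats Concept 2) — no Condorcet loser.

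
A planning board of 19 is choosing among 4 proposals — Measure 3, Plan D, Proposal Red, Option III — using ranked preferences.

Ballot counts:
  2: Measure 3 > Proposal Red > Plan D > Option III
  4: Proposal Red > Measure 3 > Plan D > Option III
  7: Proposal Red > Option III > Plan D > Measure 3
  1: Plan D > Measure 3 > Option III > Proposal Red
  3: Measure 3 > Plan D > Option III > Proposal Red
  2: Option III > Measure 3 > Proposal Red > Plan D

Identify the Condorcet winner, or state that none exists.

Pairwise majorities:
Measure 3 vs Plan D: Measure 3, 11–8.
Measure 3 vs Proposal Red: Proposal Red, 11–8.
Measure 3–Option III: Measure 3 10–9.
Plan D vs Proposal Red: Proposal Red, 15–4.
Plan D vs Option III: Plan D wins 10–9.
Proposal Red vs Option III: Proposal Red wins 13–6.
Proposal Red beats each of Measure 3, Plan D, Option III — Proposal Red is the Condorcet winner.

Proposal Red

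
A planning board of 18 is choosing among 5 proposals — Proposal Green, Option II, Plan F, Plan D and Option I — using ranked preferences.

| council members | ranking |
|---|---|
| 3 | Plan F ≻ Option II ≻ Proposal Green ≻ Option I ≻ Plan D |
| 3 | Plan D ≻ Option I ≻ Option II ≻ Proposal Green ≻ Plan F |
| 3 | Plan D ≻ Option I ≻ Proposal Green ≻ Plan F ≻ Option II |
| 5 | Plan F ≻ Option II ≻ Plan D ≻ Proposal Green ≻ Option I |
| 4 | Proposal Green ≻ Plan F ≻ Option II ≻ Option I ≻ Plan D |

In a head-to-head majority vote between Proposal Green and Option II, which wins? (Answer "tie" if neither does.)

Option II

Ballots ranking Proposal Green above Option II: 3 + 4 = 7.
Ballots ranking Option II above Proposal Green: 18 − 7 = 11.
Option II wins the head-to-head 11–7.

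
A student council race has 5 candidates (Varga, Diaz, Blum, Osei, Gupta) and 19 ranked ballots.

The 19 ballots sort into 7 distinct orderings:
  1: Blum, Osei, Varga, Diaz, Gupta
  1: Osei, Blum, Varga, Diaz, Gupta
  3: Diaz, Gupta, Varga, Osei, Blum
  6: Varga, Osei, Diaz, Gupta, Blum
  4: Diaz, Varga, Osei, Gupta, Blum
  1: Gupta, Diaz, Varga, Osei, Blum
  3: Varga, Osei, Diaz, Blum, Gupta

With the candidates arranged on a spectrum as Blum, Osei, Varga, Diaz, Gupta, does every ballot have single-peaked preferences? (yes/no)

Axis positions: Blum=1, Osei=2, Varga=3, Diaz=4, Gupta=5.
Bloc 1 (peak Blum at position 1): ranking walks positions 1-2-3-4-5, expanding outward from the peak — single-peaked.
Bloc 2 (peak Osei at position 2): ranking walks positions 2-1-3-4-5, expanding outward from the peak — single-peaked.
Bloc 3 (peak Diaz at position 4): ranking walks positions 4-5-3-2-1, expanding outward from the peak — single-peaked.
Bloc 4 (peak Varga at position 3): ranking walks positions 3-2-4-5-1, expanding outward from the peak — single-peaked.
Bloc 5 (peak Diaz at position 4): ranking walks positions 4-3-2-5-1, expanding outward from the peak — single-peaked.
Bloc 6 (peak Gupta at position 5): ranking walks positions 5-4-3-2-1, expanding outward from the peak — single-peaked.
Bloc 7 (peak Varga at position 3): ranking walks positions 3-2-4-1-5, expanding outward from the peak — single-peaked.
Every ranking is single-peaked on this axis.

yes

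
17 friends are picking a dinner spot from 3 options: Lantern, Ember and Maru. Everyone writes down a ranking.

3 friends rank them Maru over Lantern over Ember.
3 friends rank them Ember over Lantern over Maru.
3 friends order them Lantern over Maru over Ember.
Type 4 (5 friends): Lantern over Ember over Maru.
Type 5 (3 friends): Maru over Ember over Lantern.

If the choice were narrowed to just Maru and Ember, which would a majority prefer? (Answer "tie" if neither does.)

Ballots ranking Maru above Ember: 3 + 3 + 3 = 9.
Ballots ranking Ember above Maru: 17 − 9 = 8.
Maru wins the head-to-head 9–8.

Maru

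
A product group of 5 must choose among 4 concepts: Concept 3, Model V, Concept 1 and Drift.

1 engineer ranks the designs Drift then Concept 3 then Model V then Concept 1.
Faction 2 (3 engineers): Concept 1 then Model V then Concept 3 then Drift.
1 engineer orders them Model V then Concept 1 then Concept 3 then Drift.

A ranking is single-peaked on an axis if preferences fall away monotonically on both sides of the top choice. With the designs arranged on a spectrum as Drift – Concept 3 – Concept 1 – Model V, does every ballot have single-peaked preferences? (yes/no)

Axis positions: Drift=1, Concept 3=2, Concept 1=3, Model V=4.
Faction 1: ranking walks positions 1-2-4-3; Model V is ranked above Concept 1 even though Concept 1 lies between Model V and the peak Drift on the axis — preferences dip and rise again. Not single-peaked.
Faction 2 (peak Concept 1 at position 3): ranking walks positions 3-4-2-1, expanding outward from the peak — single-peaked.
Faction 3 (peak Model V at position 4): ranking walks positions 4-3-2-1, expanding outward from the peak — single-peaked.
Faction 1 violates single-peakedness, so the profile is not single-peaked on this axis.

no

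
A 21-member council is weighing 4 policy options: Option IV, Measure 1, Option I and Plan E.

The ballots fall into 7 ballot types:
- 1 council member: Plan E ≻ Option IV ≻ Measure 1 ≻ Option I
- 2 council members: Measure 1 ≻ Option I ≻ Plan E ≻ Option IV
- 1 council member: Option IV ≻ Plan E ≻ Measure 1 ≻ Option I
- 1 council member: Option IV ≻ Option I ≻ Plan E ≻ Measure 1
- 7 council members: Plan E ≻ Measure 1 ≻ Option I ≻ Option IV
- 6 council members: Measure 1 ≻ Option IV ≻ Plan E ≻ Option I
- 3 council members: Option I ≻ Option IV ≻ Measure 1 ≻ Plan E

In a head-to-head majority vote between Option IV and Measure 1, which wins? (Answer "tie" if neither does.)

Measure 1

Ballots ranking Option IV above Measure 1: 1 + 1 + 1 + 3 = 6.
Ballots ranking Measure 1 above Option IV: 21 − 6 = 15.
Measure 1 wins the head-to-head 15–6.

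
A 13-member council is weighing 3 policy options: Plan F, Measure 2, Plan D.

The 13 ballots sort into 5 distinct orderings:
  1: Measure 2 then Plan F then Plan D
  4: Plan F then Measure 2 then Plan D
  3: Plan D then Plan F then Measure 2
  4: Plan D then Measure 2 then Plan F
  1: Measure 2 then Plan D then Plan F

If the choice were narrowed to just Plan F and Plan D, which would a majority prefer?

Plan D

Ballots ranking Plan F above Plan D: 1 + 4 = 5.
Ballots ranking Plan D above Plan F: 13 − 5 = 8.
Plan D wins the head-to-head 8–5.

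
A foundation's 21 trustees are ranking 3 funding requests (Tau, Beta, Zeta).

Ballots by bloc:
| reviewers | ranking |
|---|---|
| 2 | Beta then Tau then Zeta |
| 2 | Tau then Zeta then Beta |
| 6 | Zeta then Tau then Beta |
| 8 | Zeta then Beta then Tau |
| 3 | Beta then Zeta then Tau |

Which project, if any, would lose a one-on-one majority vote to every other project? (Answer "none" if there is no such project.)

Head-to-head results (21 reviewers):
Tau vs Beta: Beta, 13–8.
Tau vs Zeta: Tau preferred on 2+2 = 4 ballots; Zeta wins 17–4.
Beta vs Zeta: 2+3 = 5 for Beta, 16 for Zeta — Zeta by 16–5.
Only Tau has no wins; Tau is the Condorcet loser.

Tau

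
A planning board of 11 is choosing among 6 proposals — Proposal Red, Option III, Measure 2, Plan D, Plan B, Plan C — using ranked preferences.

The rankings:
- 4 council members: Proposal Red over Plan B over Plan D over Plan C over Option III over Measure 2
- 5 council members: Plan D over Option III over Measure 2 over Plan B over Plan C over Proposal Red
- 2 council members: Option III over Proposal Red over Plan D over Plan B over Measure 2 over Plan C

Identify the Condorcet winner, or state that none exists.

none

Check each pair by majority over 11 ballots:
Proposal Red–Option III: Option III 7–4.
Proposal Red vs Measure 2: Proposal Red, 6–5.
Proposal Red–Plan D: Proposal Red 6–5.
Proposal Red vs Plan B: Proposal Red wins 6–5.
Proposal Red–Plan C: Proposal Red 6–5.
Option III vs Measure 2: Option III, 11–0.
Option III vs Plan D: Plan D wins 9–2.
Option III vs Plan B: Option III, 7–4.
Option III–Plan C: Option III 7–4.
Measure 2–Plan D: Plan D 11–0.
Measure 2 vs Plan B: Plan B, 6–5.
Measure 2 vs Plan C: Measure 2, 7–4.
Plan D vs Plan B: Plan D, 7–4.
Plan D–Plan C: Plan D 11–0.
Plan B–Plan C: Plan B 11–0.
Each option drops at least one matchup (Proposal Red loses to Option III; Option III loses to Plan D; Measure 2 loses to Proposal Red; Plan D loses to Proposal Red; Plan B loses to Proposal Red; Plan C loses to Proposal Red); the cycle Proposal Red → Plan D → Option III → Proposal Red rules out a Condorcet winner.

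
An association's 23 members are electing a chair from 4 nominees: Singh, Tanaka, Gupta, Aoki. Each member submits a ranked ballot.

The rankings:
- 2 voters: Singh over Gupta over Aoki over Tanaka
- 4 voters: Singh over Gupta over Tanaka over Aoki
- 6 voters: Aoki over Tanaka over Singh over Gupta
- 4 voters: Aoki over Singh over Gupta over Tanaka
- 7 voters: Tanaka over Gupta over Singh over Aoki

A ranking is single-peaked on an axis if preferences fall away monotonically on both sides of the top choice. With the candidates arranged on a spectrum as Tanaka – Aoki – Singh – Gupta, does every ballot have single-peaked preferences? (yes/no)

Axis positions: Tanaka=1, Aoki=2, Singh=3, Gupta=4.
Faction 1 (peak Singh at position 3): ranking walks positions 3-4-2-1, expanding outward from the peak — single-peaked.
Faction 2: ranking walks positions 3-4-1-2; Tanaka is ranked above Aoki even though Aoki lies between Tanaka and the peak Singh on the axis — preferences dip and rise again. Not single-peaked.
Faction 3 (peak Aoki at position 2): ranking walks positions 2-1-3-4, expanding outward from the peak — single-peaked.
Faction 4 (peak Aoki at position 2): ranking walks positions 2-3-4-1, expanding outward from the peak — single-peaked.
Faction 5: ranking walks positions 1-4-3-2; Gupta is ranked above Aoki even though Aoki lies between Gupta and the peak Tanaka on the axis — preferences dip and rise again. Not single-peaked.
Faction 2 violates single-peakedness, so the profile is not single-peaked on this axis.

no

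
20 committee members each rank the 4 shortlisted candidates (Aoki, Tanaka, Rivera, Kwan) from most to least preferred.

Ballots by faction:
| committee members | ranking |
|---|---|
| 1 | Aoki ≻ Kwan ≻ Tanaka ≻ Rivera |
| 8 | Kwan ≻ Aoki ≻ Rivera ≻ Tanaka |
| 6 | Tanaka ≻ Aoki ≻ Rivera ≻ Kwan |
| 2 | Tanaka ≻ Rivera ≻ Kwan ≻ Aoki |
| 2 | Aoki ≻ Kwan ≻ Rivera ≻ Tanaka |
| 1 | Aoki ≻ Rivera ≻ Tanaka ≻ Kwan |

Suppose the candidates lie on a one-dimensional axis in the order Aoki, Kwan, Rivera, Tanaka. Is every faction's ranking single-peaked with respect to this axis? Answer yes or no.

Axis positions: Aoki=1, Kwan=2, Rivera=3, Tanaka=4.
Faction 1: ranking walks positions 1-2-4-3; Tanaka is ranked above Rivera even though Rivera lies between Tanaka and the peak Aoki on the axis — preferences dip and rise again. Not single-peaked.
Faction 2 (peak Kwan at position 2): ranking walks positions 2-1-3-4, expanding outward from the peak — single-peaked.
Faction 3: ranking walks positions 4-1-3-2; Aoki is ranked above Rivera even though Rivera lies between Aoki and the peak Tanaka on the axis — preferences dip and rise again. Not single-peaked.
Faction 4 (peak Tanaka at position 4): ranking walks positions 4-3-2-1, expanding outward from the peak — single-peaked.
Faction 5 (peak Aoki at position 1): ranking walks positions 1-2-3-4, expanding outward from the peak — single-peaked.
Faction 6: ranking walks positions 1-3-4-2; Rivera is ranked above Kwan even though Kwan lies between Rivera and the peak Aoki on the axis — preferences dip and rise again. Not single-peaked.
Faction 1 violates single-peakedness, so the profile is not single-peaked on this axis.

no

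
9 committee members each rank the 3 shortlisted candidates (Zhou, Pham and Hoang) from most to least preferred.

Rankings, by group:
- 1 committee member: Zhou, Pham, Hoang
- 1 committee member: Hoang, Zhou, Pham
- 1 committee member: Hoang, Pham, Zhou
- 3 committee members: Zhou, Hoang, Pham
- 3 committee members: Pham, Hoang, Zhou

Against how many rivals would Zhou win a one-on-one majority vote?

1

Zhou against each rival (9 committee members):
Zhou vs Pham: 5 to 4, Zhou.
Zhou vs Hoang: Hoang, 5–4.
Zhou beats Pham; loses to Hoang — 1 pairwise win.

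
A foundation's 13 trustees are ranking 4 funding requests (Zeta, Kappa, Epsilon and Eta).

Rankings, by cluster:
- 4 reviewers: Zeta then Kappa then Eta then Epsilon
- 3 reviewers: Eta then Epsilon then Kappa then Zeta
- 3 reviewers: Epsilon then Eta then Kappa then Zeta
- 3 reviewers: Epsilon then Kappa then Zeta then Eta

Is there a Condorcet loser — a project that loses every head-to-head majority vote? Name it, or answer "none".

none

Pairwise majorities:
Zeta vs Kappa: Zeta preferred on 4 ballots; Kappa wins 9–4.
Zeta vs Epsilon: Zeta preferred on 4 ballots; Epsilon wins 9–4.
Zeta vs Eta: 4+3 = 7 for Zeta, 6 for Eta — Zeta by 7–6.
Kappa vs Epsilon: Epsilon, 9–4.
Kappa vs Eta: 7 to 6, Kappa.
Epsilon vs Eta: Eta, 7–6.
No project is winless: Zeta beats Eta; Kappa beats Zeta; Epsilon beats Zeta; Eta beats Epsilon. There is no Condorcet loser.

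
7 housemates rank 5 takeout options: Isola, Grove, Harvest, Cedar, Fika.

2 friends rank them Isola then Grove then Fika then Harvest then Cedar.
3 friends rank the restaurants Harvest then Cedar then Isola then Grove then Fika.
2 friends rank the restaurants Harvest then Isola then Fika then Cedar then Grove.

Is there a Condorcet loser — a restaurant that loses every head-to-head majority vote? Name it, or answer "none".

Head-to-head results (7 friends):
Isola vs Grove: 7 to 0, Isola.
Isola vs Harvest: Harvest, 5–2.
Isola vs Cedar: Isola, 4–3.
Isola vs Fika: Isola, 7–0.
Grove vs Harvest: Harvest, 5–2.
Grove vs Cedar: Grove is ranked higher on 2 ballots, Cedar on 5. Cedar wins 5–2.
Grove vs Fika: 5 to 2, Grove.
Harvest vs Cedar: Harvest, 7–0.
Harvest vs Fika: 3+2 = 5 for Harvest, 2 for Fika — Harvest by 5–2.
Cedar vs Fika: 3 to 4, Fika.
No restaurant is winless: Isola beats Grove; Grove beats Fika; Harvest beats Isola; Cedar beats Grove; Fika beats Cedar. There is no Condorcet loser.

none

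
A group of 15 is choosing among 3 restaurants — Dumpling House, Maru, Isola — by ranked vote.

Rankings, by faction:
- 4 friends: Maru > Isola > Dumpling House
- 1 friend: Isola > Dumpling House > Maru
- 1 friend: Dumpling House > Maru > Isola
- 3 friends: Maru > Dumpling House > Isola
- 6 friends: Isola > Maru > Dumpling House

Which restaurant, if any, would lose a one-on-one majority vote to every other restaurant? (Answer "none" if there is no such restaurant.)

Dumpling House

Head-to-head results (15 friends):
Dumpling House vs Maru: 1+1 = 2 for Dumpling House, 13 for Maru — Maru by 13–2.
Dumpling House vs Isola: Dumpling House is ranked higher on 1+3 = 4 ballots, Isola on 11. Isola wins 11–4.
Maru–Isola: Maru 8–7.
Only Dumpling House has no wins; Dumpling House is the Condorcet loser.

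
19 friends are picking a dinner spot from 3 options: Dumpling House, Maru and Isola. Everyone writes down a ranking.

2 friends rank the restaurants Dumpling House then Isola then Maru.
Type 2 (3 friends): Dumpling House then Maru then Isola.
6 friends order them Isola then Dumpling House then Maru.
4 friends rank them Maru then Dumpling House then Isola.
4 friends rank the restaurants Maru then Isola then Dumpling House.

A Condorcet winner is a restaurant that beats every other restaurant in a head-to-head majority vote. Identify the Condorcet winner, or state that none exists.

none

Head-to-head results (19 friends):
Dumpling House vs Maru: Dumpling House is ranked higher on 2+3+6 = 11 ballots, Maru on 8. Dumpling House wins 11–8.
Dumpling House vs Isola: Dumpling House preferred on 2+3+4 = 9 ballots; Isola wins 10–9.
Maru vs Isola: 3+4+4 = 11 for Maru, 8 for Isola — Maru by 11–8.
No restaurant is unbeaten: Dumpling House loses to Isola; Maru loses to Dumpling House; Isola loses to Maru. In particular Dumpling House > Maru > Isola > Dumpling House is a majority cycle — no Condorcet winner exists.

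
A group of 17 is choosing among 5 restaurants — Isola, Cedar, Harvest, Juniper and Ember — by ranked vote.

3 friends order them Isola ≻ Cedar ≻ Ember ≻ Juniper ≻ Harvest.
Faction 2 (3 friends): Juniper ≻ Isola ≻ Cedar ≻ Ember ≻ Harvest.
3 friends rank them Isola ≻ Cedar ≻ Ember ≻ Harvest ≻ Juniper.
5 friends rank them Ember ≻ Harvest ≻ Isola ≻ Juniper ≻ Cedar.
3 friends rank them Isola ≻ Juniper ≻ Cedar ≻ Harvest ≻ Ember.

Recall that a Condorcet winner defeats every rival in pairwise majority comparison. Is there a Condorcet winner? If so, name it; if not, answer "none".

Pairwise majorities:
Isola vs Cedar: Isola is ranked higher on 3+3+3+5+3 = 17 ballots, Cedar on 0. Isola wins 17–0.
Isola vs Harvest: Isola wins 12–5.
Isola vs Juniper: Isola wins 14–3.
Isola vs Ember: Isola, 12–5.
Cedar–Harvest: Cedar 12–5.
Cedar vs Juniper: 3+3 = 6 for Cedar, 11 for Juniper — Juniper by 11–6.
Cedar vs Ember: 3+3+3+3 = 12 for Cedar, 5 for Ember — Cedar by 12–5.
Harvest vs Juniper: 3+5 = 8 for Harvest, 9 for Juniper — Juniper by 9–8.
Harvest vs Ember: Ember wins 14–3.
Juniper vs Ember: 3+3 = 6 for Juniper, 11 for Ember — Ember by 11–6.
Isola defeats every rival head-to-head and is the Condorcet winner.

Isola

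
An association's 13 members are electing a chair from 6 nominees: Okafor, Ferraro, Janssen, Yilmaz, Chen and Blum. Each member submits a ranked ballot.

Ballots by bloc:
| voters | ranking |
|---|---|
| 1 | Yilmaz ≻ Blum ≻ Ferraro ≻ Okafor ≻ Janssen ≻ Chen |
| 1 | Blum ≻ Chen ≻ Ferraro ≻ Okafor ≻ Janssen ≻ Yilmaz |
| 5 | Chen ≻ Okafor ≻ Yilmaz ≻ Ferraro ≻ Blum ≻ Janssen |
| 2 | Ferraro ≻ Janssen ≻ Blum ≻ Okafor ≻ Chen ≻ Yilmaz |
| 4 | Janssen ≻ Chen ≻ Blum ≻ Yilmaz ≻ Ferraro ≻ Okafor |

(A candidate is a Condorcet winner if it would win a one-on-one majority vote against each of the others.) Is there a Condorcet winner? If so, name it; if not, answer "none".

Check each pair by majority over 13 ballots:
Okafor vs Ferraro: Ferraro, 8–5.
Okafor vs Janssen: Okafor wins 7–6.
Okafor vs Yilmaz: Okafor, 8–5.
Okafor vs Chen: Chen, 10–3.
Okafor–Blum: Blum 8–5.
Ferraro vs Janssen: Ferraro wins 9–4.
Ferraro vs Yilmaz: Yilmaz wins 10–3.
Ferraro vs Chen: Chen wins 10–3.
Ferraro vs Blum: Ferraro, 7–6.
Janssen–Yilmaz: Janssen 7–6.
Janssen–Chen: Janssen 7–6.
Janssen vs Blum: Blum wins 7–6.
Yilmaz vs Chen: Chen, 12–1.
Yilmaz–Blum: Blum 7–6.
Chen–Blum: Chen 9–4.
Each candidate drops at least one matchup (Okafor loses to Ferraro; Ferraro loses to Yilmaz; Janssen loses to Okafor; Yilmaz loses to Okafor; Chen loses to Janssen; Blum loses to Ferraro); the cycle Okafor → Janssen → Chen → Okafor rules out a Condorcet winner.

none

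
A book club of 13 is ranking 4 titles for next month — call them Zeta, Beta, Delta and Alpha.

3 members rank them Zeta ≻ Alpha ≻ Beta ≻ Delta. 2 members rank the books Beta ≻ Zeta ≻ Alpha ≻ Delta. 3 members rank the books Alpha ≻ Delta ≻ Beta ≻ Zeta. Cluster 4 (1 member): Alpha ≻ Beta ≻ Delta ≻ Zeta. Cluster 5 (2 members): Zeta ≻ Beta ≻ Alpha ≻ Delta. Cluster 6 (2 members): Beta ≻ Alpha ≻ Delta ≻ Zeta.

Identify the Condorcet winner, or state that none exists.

Pairwise majorities:
Zeta–Beta: Beta 8–5.
Zeta–Delta: Zeta 7–6.
Zeta vs Alpha: Zeta wins 7–6.
Beta vs Delta: Beta wins 10–3.
Beta–Alpha: Alpha 7–6.
Delta–Alpha: Alpha 13–0.
Every book loses at least once (Zeta loses to Beta; Beta loses to Alpha; Delta loses to Zeta; Alpha loses to Zeta). The majority relation contains the cycle Zeta beats Alpha beats Beta beats Zeta, so there is no Condorcet winner.

none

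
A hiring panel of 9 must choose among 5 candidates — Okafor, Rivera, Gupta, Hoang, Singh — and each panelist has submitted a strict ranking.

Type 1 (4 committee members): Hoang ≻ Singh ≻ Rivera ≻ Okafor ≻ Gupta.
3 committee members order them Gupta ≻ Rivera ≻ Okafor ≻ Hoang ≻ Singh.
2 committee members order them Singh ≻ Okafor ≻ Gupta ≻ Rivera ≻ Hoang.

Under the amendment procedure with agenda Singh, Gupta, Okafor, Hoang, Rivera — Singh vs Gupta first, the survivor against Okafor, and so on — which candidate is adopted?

Round 1: Singh vs Gupta — 6–3, Singh advances.
Round 2: Singh vs Okafor — 6–3, Singh advances.
Round 3: Singh vs Hoang — 2–7, Hoang advances.
Round 4: Hoang vs Rivera — 4–5, Rivera advances.
The agenda winner is Rivera.

Rivera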